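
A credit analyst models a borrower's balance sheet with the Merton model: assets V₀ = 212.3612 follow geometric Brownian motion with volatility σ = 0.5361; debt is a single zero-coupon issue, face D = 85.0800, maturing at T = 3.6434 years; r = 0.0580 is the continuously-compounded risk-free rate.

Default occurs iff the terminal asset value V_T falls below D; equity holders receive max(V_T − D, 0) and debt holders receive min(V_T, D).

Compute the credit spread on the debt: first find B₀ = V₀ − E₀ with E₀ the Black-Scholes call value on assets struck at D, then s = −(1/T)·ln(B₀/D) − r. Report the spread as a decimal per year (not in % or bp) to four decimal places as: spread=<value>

spread=0.0330

d₁ = [ln(V₀/D) + (r + σ²/2)T] / (σ√T)
   = [ln(212.3612/85.0800) + (0.0580 + 0.5·0.5361²)·3.6434] / (0.5361·√3.6434)
   = [0.914697 + 0.734880] / 1.023291 = 1.612030
d₂ = d₁ − σ√T = 1.612030 − 1.023291 = 0.588739
N(d₁) = 0.946522,  N(d₂) = 0.721982,  e^(−rT) = 0.809517
E₀ = V₀·N(d₁) − D·e^(−rT)·N(d₂)
   = 212.3612·0.946522 − 85.0800·0.809517·0.721982 = 151.279036
B₀ = V₀ − E₀ = 212.3612 − 151.279036 = 61.082164
spread = −(1/T)·ln(B₀/D) − r = −(1/3.6434)·ln(61.082164/85.0800) − 0.0580 = 0.03295133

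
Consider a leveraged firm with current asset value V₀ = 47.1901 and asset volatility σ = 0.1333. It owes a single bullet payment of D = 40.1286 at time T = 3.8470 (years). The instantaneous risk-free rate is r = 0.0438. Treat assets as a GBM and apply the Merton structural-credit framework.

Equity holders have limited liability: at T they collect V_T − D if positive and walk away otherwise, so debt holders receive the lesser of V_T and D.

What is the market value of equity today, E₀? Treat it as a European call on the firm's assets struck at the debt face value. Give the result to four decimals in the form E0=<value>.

d₁ = [ln(V₀/D) + (r + σ²/2)T] / (σ√T)
   = [ln(47.1901/40.1286) + (0.0438 + 0.5·0.1333²)·3.8470] / (0.1333·√3.8470)
   = [0.162095 + 0.202677] / 0.261452 = 1.395180
d₂ = d₁ − σ√T = 1.395180 − 0.261452 = 1.133728
N(d₁) = 0.918519,  N(d₂) = 0.871546,  e^(−rT) = 0.844932
E₀ = V₀·N(d₁) − D·e^(−rT)·N(d₂)
   = 47.1901·0.918519 − 40.1286·0.844932·0.871546 = 13.794421

E0=13.7944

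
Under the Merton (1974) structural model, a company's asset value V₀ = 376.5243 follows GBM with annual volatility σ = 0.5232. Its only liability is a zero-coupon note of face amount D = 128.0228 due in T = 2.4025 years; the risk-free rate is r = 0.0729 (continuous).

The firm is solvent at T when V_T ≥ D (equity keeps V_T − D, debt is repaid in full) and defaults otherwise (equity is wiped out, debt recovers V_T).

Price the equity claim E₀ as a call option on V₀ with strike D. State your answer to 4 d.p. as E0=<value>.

E0=273.1190

d₁ = [ln(V₀/D) + (r + σ²/2)T] / (σ√T)
   = [ln(376.5243/128.0228) + (0.0729 + 0.5·0.5232²)·2.4025] / (0.5232·√2.4025)
   = [1.078774 + 0.503970] / 0.810960 = 1.951692
d₂ = d₁ − σ√T = 1.951692 − 0.810960 = 1.140732
N(d₁) = 0.974513,  N(d₂) = 0.873009,  e^(−rT) = 0.839338
E₀ = V₀·N(d₁) − D·e^(−rT)·N(d₂)
   = 376.5243·0.974513 − 128.0228·0.839338·0.873009 = 273.119033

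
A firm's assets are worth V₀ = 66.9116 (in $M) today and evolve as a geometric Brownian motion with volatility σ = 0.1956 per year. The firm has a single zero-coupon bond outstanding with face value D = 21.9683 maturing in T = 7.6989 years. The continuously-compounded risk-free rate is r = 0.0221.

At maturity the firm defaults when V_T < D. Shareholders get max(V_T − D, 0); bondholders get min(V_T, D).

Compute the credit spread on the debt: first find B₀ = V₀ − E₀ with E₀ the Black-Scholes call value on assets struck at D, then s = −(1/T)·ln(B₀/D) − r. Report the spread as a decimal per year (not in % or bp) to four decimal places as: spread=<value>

d₁ = [ln(V₀/D) + (r + σ²/2)T] / (σ√T)
   = [ln(66.9116/21.9683) + (0.0221 + 0.5·0.1956²)·7.6989] / (0.1956·√7.6989)
   = [1.113772 + 0.317423] / 0.542729 = 2.637033
d₂ = d₁ − σ√T = 2.637033 − 0.542729 = 2.094304
N(d₁) = 0.995818,  N(d₂) = 0.981884,  e^(−rT) = 0.843542
E₀ = V₀·N(d₁) − D·e^(−rT)·N(d₂)
   = 66.9116·0.995818 − 21.9683·0.843542·0.981884 = 48.436331
B₀ = V₀ − E₀ = 66.9116 − 48.436331 = 18.475269
spread = −(1/T)·ln(B₀/D) − r = −(1/7.6989)·ln(18.475269/21.9683) − 0.0221 = 0.00039250

spread=0.0004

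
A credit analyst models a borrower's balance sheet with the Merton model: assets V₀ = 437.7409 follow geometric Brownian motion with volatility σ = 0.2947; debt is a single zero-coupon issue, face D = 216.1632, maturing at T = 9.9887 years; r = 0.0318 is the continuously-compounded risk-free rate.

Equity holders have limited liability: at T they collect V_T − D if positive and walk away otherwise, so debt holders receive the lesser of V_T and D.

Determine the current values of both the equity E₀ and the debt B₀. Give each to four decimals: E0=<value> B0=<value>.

d₁ = [ln(V₀/D) + (r + σ²/2)T] / (σ√T)
   = [ln(437.7409/216.1632) + (0.0318 + 0.5·0.2947²)·9.9887] / (0.2947·√9.9887)
   = [0.705594 + 0.751390] / 0.931397 = 1.564300
d₂ = d₁ − σ√T = 1.564300 − 0.931397 = 0.632904
N(d₁) = 0.941126,  N(d₂) = 0.736602,  e^(−rT) = 0.727864
E₀ = V₀·N(d₁) − D·e^(−rT)·N(d₂)
   = 437.7409·0.941126 − 216.1632·0.727864·0.736602 = 296.074488
B₀ = V₀ − E₀ = 437.7409 − 296.074488 = 141.666412

E0=296.0745 B0=141.6664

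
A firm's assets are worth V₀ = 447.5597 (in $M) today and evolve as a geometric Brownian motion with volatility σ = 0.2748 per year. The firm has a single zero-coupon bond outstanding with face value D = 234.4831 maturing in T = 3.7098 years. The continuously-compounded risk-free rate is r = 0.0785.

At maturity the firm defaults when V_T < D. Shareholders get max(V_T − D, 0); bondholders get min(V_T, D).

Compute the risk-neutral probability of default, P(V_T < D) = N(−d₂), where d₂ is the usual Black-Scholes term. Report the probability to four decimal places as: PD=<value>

d₁ = [ln(V₀/D) + (r + σ²/2)T] / (σ√T)
   = [ln(447.5597/234.4831) + (0.0785 + 0.5·0.2748²)·3.7098] / (0.2748·√3.7098)
   = [0.646426 + 0.431292] / 0.529288 = 2.036167
d₂ = d₁ − σ√T = 2.036167 − 0.529288 = 1.506879
risk-neutral PD = N(−d₂) = N(-1.506879) = 0.065921

PD=0.0659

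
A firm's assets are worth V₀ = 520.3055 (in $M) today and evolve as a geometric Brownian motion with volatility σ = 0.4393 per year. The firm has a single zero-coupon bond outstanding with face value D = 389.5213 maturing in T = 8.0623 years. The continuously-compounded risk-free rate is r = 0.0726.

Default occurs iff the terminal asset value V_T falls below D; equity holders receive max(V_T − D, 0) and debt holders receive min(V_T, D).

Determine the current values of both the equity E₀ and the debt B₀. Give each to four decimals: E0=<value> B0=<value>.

d₁ = [ln(V₀/D) + (r + σ²/2)T] / (σ√T)
   = [ln(520.3055/389.5213) + (0.0726 + 0.5·0.4393²)·8.0623] / (0.4393·√8.0623)
   = [0.289498 + 1.363272] / 1.247357 = 1.325018
d₂ = d₁ − σ√T = 1.325018 − 1.247357 = 0.077661
N(d₁) = 0.907417,  N(d₂) = 0.530951,  e^(−rT) = 0.556926
E₀ = V₀·N(d₁) − D·e^(−rT)·N(d₂)
   = 520.3055·0.907417 − 389.5213·0.556926·0.530951 = 356.952615
B₀ = V₀ − E₀ = 520.3055 − 356.952615 = 163.352885

E0=356.9526 B0=163.3529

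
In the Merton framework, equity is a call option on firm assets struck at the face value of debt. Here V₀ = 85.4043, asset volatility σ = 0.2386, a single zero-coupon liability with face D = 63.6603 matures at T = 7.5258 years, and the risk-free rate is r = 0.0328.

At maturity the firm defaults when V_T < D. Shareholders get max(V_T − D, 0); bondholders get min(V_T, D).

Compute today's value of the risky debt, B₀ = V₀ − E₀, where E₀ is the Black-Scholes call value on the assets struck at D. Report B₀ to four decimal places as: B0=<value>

B0=44.9918

d₁ = [ln(V₀/D) + (r + σ²/2)T] / (σ√T)
   = [ln(85.4043/63.6603) + (0.0328 + 0.5·0.2386²)·7.5258] / (0.2386·√7.5258)
   = [0.293835 + 0.461068] / 0.654556 = 1.153306
d₂ = d₁ − σ√T = 1.153306 − 0.654556 = 0.498750
N(d₁) = 0.875608,  N(d₂) = 0.691022,  e^(−rT) = 0.781261
E₀ = V₀·N(d₁) − D·e^(−rT)·N(d₂)
   = 85.4043·0.875608 − 63.6603·0.781261·0.691022 = 40.412456
B₀ = V₀ − E₀ = 85.4043 − 40.412456 = 44.991844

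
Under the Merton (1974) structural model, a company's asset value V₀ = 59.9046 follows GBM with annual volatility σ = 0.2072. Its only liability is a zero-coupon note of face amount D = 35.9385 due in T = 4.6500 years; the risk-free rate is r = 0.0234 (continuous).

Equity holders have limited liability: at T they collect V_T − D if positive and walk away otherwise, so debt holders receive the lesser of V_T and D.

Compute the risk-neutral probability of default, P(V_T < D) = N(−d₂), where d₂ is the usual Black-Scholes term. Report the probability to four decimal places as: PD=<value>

PD=0.1223

d₁ = [ln(V₀/D) + (r + σ²/2)T] / (σ√T)
   = [ln(59.9046/35.9385) + (0.0234 + 0.5·0.2072²)·4.6500] / (0.2072·√4.6500)
   = [0.510944 + 0.208627] / 0.446803 = 1.610487
d₂ = d₁ − σ√T = 1.610487 − 0.446803 = 1.163684
risk-neutral PD = N(−d₂) = N(-1.163684) = 0.122276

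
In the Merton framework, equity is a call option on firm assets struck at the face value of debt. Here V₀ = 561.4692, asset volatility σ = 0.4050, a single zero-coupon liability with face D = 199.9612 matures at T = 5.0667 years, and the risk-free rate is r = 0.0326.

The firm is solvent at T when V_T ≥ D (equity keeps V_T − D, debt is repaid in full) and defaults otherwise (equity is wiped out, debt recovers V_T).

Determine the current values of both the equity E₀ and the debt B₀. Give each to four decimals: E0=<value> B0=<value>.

d₁ = [ln(V₀/D) + (r + σ²/2)T] / (σ√T)
   = [ln(561.4692/199.9612) + (0.0326 + 0.5·0.4050²)·5.0667] / (0.4050·√5.0667)
   = [1.032434 + 0.580707] / 0.911628 = 1.769517
d₂ = d₁ − σ√T = 1.769517 − 0.911628 = 0.857889
N(d₁) = 0.961596,  N(d₂) = 0.804523,  e^(−rT) = 0.847746
E₀ = V₀·N(d₁) − D·e^(−rT)·N(d₂)
   = 561.4692·0.961596 − 199.9612·0.847746·0.804523 = 403.526874
B₀ = V₀ − E₀ = 561.4692 − 403.526874 = 157.942326

E0=403.5269 B0=157.9423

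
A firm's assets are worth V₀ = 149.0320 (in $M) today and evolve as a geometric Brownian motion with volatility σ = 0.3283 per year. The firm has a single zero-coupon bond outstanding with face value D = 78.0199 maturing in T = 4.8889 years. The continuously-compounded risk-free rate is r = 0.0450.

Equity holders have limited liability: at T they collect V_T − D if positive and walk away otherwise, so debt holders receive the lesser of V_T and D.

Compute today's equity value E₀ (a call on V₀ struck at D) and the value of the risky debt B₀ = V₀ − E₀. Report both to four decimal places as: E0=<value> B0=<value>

E0=90.2248 B0=58.8072

d₁ = [ln(V₀/D) + (r + σ²/2)T] / (σ√T)
   = [ln(149.0320/78.0199) + (0.0450 + 0.5·0.3283²)·4.8889] / (0.3283·√4.8889)
   = [0.647197 + 0.483465] / 0.725899 = 1.557602
d₂ = d₁ − σ√T = 1.557602 − 0.725899 = 0.831703
N(d₁) = 0.940336,  N(d₂) = 0.797212,  e^(−rT) = 0.802518
E₀ = V₀·N(d₁) − D·e^(−rT)·N(d₂)
   = 149.0320·0.940336 − 78.0199·0.802518·0.797212 = 90.224849
B₀ = V₀ − E₀ = 149.0320 − 90.224849 = 58.807151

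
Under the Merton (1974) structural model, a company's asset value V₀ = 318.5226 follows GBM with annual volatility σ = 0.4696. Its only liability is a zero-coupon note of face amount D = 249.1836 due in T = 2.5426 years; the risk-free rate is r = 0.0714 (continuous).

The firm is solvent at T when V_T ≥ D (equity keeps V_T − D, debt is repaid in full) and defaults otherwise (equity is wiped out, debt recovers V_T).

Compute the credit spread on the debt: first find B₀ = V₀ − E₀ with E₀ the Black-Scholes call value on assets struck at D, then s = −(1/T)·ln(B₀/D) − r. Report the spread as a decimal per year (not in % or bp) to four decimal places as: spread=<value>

d₁ = [ln(V₀/D) + (r + σ²/2)T] / (σ√T)
   = [ln(318.5226/249.1836) + (0.0714 + 0.5·0.4696²)·2.5426] / (0.4696·√2.5426)
   = [0.245503 + 0.461894] / 0.748802 = 0.944705
d₂ = d₁ − σ√T = 0.944705 − 0.748802 = 0.195903
N(d₁) = 0.827595,  N(d₂) = 0.577657,  e^(−rT) = 0.833984
E₀ = V₀·N(d₁) − D·e^(−rT)·N(d₂)
   = 318.5226·0.827595 − 249.1836·0.833984·0.577657 = 143.562017
B₀ = V₀ − E₀ = 318.5226 − 143.562017 = 174.960583
spread = −(1/T)·ln(B₀/D) − r = −(1/2.5426)·ln(174.960583/249.1836) − 0.0714 = 0.06768175

spread=0.0677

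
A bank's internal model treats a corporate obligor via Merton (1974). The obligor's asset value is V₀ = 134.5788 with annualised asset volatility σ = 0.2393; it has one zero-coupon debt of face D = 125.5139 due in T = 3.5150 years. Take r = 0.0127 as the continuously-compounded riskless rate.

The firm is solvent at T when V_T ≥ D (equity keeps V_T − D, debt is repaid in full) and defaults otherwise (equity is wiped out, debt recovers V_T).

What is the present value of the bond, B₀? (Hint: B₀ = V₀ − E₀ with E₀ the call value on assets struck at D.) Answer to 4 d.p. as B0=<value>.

d₁ = [ln(V₀/D) + (r + σ²/2)T] / (σ√T)
   = [ln(134.5788/125.5139) + (0.0127 + 0.5·0.2393²)·3.5150] / (0.2393·√3.5150)
   = [0.069733 + 0.145283] / 0.448648 = 0.479254
d₂ = d₁ − σ√T = 0.479254 − 0.448648 = 0.030607
N(d₁) = 0.684121,  N(d₂) = 0.512208,  e^(−rT) = 0.956341
E₀ = V₀·N(d₁) − D·e^(−rT)·N(d₂)
   = 134.5788·0.684121 − 125.5139·0.956341·0.512208 = 30.585719
B₀ = V₀ − E₀ = 134.5788 − 30.585719 = 103.993081

B0=103.9931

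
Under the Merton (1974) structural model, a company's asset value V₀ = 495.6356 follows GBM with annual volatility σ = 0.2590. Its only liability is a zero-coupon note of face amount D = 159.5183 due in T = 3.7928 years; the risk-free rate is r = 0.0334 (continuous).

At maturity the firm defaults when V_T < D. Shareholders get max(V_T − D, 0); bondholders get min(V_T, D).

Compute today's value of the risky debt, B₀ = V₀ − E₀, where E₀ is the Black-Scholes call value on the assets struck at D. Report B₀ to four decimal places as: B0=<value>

d₁ = [ln(V₀/D) + (r + σ²/2)T] / (σ√T)
   = [ln(495.6356/159.5183) + (0.0334 + 0.5·0.2590²)·3.7928] / (0.2590·√3.7928)
   = [1.133682 + 0.253892] / 0.504405 = 2.750911
d₂ = d₁ − σ√T = 2.750911 − 0.504405 = 2.246505
N(d₁) = 0.997029,  N(d₂) = 0.987664,  e^(−rT) = 0.881016
E₀ = V₀·N(d₁) − D·e^(−rT)·N(d₂)
   = 495.6356·0.997029 − 159.5183·0.881016·0.987664 = 355.358307
B₀ = V₀ − E₀ = 495.6356 − 355.358307 = 140.277293

B0=140.2773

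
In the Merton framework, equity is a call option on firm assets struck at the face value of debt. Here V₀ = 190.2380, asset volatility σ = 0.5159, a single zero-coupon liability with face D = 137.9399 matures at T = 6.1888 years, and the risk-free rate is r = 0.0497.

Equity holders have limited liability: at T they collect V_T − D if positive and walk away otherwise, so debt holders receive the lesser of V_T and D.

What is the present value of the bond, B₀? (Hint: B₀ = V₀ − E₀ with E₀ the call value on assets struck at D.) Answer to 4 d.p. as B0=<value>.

B0=69.1111

d₁ = [ln(V₀/D) + (r + σ²/2)T] / (σ√T)
   = [ln(190.2380/137.9399) + (0.0497 + 0.5·0.5159²)·6.1888] / (0.5159·√6.1888)
   = [0.321458 + 1.131167] / 1.283420 = 1.131839
d₂ = d₁ − σ√T = 1.131839 − 1.283420 = -0.151581
N(d₁) = 0.871149,  N(d₂) = 0.439759,  e^(−rT) = 0.735222
E₀ = V₀·N(d₁) − D·e^(−rT)·N(d₂)
   = 190.2380·0.871149 − 137.9399·0.735222·0.439759 = 121.126884
B₀ = V₀ − E₀ = 190.2380 − 121.126884 = 69.111116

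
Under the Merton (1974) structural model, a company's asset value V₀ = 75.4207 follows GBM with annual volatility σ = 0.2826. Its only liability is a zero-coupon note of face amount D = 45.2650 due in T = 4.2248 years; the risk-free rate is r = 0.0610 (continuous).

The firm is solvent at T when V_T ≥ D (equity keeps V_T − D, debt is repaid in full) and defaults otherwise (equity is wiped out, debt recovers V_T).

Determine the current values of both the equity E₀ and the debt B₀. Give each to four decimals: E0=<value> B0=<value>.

E0=41.6961 B0=33.7246

d₁ = [ln(V₀/D) + (r + σ²/2)T] / (σ√T)
   = [ln(75.4207/45.2650) + (0.0610 + 0.5·0.2826²)·4.2248] / (0.2826·√4.2248)
   = [0.510548 + 0.426415] / 0.580865 = 1.613047
d₂ = d₁ − σ√T = 1.613047 − 0.580865 = 1.032182
N(d₁) = 0.946633,  N(d₂) = 0.849007,  e^(−rT) = 0.772817
E₀ = V₀·N(d₁) − D·e^(−rT)·N(d₂)
   = 75.4207·0.946633 − 45.2650·0.772817·0.849007 = 41.696131
B₀ = V₀ − E₀ = 75.4207 − 41.696131 = 33.724569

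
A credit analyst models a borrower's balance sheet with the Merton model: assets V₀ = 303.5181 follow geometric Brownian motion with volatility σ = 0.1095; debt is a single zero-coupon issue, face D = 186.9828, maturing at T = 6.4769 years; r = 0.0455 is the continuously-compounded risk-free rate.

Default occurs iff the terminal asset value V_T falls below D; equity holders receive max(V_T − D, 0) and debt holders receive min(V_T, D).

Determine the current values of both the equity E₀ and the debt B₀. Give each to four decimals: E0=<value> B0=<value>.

E0=164.3054 B0=139.2127

d₁ = [ln(V₀/D) + (r + σ²/2)T] / (σ√T)
   = [ln(303.5181/186.9828) + (0.0455 + 0.5·0.1095²)·6.4769] / (0.1095·√6.4769)
   = [0.484425 + 0.333529] / 0.278675 = 2.935154
d₂ = d₁ − σ√T = 2.935154 − 0.278675 = 2.656479
N(d₁) = 0.998333,  N(d₂) = 0.996052,  e^(−rT) = 0.744756
E₀ = V₀·N(d₁) − D·e^(−rT)·N(d₂)
   = 303.5181·0.998333 − 186.9828·0.744756·0.996052 = 164.305439
B₀ = V₀ − E₀ = 303.5181 − 164.305439 = 139.212661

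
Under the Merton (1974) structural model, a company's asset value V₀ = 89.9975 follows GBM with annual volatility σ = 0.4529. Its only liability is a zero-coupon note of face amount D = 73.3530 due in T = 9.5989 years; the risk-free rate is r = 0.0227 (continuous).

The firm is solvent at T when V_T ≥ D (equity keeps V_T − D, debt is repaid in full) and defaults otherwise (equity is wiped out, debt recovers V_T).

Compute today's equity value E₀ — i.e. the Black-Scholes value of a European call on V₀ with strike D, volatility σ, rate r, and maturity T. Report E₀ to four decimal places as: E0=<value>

E0=55.4610

d₁ = [ln(V₀/D) + (r + σ²/2)T] / (σ√T)
   = [ln(89.9975/73.3530) + (0.0227 + 0.5·0.4529²)·9.5989] / (0.4529·√9.5989)
   = [0.204498 + 1.202351] / 1.403179 = 1.002616
d₂ = d₁ − σ√T = 1.002616 − 1.403179 = -0.400563
N(d₁) = 0.841977,  N(d₂) = 0.344371,  e^(−rT) = 0.804210
E₀ = V₀·N(d₁) − D·e^(−rT)·N(d₂)
   = 89.9975·0.841977 − 73.3530·0.804210·0.344371 = 55.460959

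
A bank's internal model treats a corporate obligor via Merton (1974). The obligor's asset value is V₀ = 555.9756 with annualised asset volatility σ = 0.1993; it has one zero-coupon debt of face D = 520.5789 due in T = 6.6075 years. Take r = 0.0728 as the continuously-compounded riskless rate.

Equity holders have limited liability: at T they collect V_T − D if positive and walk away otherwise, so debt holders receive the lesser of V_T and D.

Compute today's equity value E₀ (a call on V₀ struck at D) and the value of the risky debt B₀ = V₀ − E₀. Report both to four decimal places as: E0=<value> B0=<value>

E0=249.7014 B0=306.2742

d₁ = [ln(V₀/D) + (r + σ²/2)T] / (σ√T)
   = [ln(555.9756/520.5789) + (0.0728 + 0.5·0.1993²)·6.6075] / (0.1993·√6.6075)
   = [0.065783 + 0.612253] / 0.512302 = 1.323508
d₂ = d₁ − σ√T = 1.323508 − 0.512302 = 0.811206
N(d₁) = 0.907167,  N(d₂) = 0.791376,  e^(−rT) = 0.618149
E₀ = V₀·N(d₁) − D·e^(−rT)·N(d₂)
   = 555.9756·0.907167 − 520.5789·0.618149·0.791376 = 249.701426
B₀ = V₀ − E₀ = 555.9756 − 249.701426 = 306.274174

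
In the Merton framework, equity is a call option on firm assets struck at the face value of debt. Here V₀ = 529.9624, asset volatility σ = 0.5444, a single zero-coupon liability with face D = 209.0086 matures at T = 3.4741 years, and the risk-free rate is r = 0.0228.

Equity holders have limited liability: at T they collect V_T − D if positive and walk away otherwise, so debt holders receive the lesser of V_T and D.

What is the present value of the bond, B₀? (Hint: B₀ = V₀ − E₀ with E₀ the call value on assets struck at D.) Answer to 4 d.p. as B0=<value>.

B0=167.9176

d₁ = [ln(V₀/D) + (r + σ²/2)T] / (σ√T)
   = [ln(529.9624/209.0086) + (0.0228 + 0.5·0.5444²)·3.4741] / (0.5444·√3.4741)
   = [0.930431 + 0.594021] / 1.014704 = 1.502362
d₂ = d₁ − σ√T = 1.502362 − 1.014704 = 0.487658
N(d₁) = 0.933498,  N(d₂) = 0.687104,  e^(−rT) = 0.923846
E₀ = V₀·N(d₁) − D·e^(−rT)·N(d₂)
   = 529.9624·0.933498 − 209.0086·0.923846·0.687104 = 362.044755
B₀ = V₀ − E₀ = 529.9624 − 362.044755 = 167.917645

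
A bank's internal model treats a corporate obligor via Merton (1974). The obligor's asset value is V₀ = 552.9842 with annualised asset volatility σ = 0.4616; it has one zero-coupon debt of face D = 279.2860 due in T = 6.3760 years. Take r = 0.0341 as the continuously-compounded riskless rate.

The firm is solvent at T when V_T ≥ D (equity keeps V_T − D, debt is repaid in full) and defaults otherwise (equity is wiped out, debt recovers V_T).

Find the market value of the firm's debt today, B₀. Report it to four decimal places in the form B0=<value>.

B0=177.7374

d₁ = [ln(V₀/D) + (r + σ²/2)T] / (σ√T)
   = [ln(552.9842/279.2860) + (0.0341 + 0.5·0.4616²)·6.3760] / (0.4616·√6.3760)
   = [0.683093 + 0.896703] / 1.165574 = 1.355380
d₂ = d₁ − σ√T = 1.355380 − 1.165574 = 0.189806
N(d₁) = 0.912352,  N(d₂) = 0.575269,  e^(−rT) = 0.804591
E₀ = V₀·N(d₁) − D·e^(−rT)·N(d₂)
   = 552.9842·0.912352 − 279.2860·0.804591·0.575269 = 375.246804
B₀ = V₀ − E₀ = 552.9842 − 375.246804 = 177.737396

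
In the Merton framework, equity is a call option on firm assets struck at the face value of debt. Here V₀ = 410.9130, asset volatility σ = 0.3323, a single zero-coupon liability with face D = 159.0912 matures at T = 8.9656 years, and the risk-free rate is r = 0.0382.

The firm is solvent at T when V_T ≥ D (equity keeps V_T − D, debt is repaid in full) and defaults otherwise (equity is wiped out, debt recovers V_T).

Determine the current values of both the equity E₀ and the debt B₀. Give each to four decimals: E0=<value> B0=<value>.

d₁ = [ln(V₀/D) + (r + σ²/2)T] / (σ√T)
   = [ln(410.9130/159.0912) + (0.0382 + 0.5·0.3323²)·8.9656] / (0.3323·√8.9656)
   = [0.948904 + 0.837491] / 0.994993 = 1.795385
d₂ = d₁ − σ√T = 1.795385 − 0.994993 = 0.800392
N(d₁) = 0.963704,  N(d₂) = 0.788258,  e^(−rT) = 0.710003
E₀ = V₀·N(d₁) − D·e^(−rT)·N(d₂)
   = 410.9130·0.963704 − 159.0912·0.710003·0.788258 = 306.960529
B₀ = V₀ − E₀ = 410.9130 − 306.960529 = 103.952471

E0=306.9605 B0=103.9525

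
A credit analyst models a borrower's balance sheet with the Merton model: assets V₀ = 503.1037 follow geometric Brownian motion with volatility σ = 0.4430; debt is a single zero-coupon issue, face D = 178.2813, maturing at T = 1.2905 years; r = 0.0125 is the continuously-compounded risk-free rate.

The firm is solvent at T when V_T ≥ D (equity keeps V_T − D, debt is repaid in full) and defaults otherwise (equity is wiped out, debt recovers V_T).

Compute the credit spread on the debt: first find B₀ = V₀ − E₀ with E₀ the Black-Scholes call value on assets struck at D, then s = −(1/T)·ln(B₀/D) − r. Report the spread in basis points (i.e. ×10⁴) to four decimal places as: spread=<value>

spread=42.5210

d₁ = [ln(V₀/D) + (r + σ²/2)T] / (σ√T)
   = [ln(503.1037/178.2813) + (0.0125 + 0.5·0.4430²)·1.2905] / (0.4430·√1.2905)
   = [1.037434 + 0.142761] / 0.503249 = 2.345151
d₂ = d₁ − σ√T = 2.345151 − 0.503249 = 1.841903
N(d₁) = 0.990490,  N(d₂) = 0.967255,  e^(−rT) = 0.983998
E₀ = V₀·N(d₁) − D·e^(−rT)·N(d₂)
   = 503.1037·0.990490 − 178.2813·0.983998·0.967255 = 328.635227
B₀ = V₀ − E₀ = 503.1037 − 328.635227 = 174.468473
spread = −(1/T)·ln(B₀/D) − r = −(1/1.2905)·ln(174.468473/178.2813) − 0.0125 = 0.00425210
in basis points: 0.00425210 × 10⁴ = 42.5210 bp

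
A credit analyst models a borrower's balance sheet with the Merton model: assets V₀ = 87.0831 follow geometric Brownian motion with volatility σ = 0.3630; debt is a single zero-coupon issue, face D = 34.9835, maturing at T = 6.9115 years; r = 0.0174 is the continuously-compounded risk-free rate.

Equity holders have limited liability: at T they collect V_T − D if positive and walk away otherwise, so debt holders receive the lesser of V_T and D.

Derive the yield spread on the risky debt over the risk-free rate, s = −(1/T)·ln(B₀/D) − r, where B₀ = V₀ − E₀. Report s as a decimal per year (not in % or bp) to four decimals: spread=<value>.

d₁ = [ln(V₀/D) + (r + σ²/2)T] / (σ√T)
   = [ln(87.0831/34.9835) + (0.0174 + 0.5·0.3630²)·6.9115] / (0.3630·√6.9115)
   = [0.911986 + 0.575621] / 0.954317 = 1.558818
d₂ = d₁ − σ√T = 1.558818 − 0.954317 = 0.604501
N(d₁) = 0.940480,  N(d₂) = 0.727245,  e^(−rT) = 0.886690
E₀ = V₀·N(d₁) − D·e^(−rT)·N(d₂)
   = 87.0831·0.940480 − 34.9835·0.886690·0.727245 = 59.341164
B₀ = V₀ − E₀ = 87.0831 − 59.341164 = 27.741936
spread = −(1/T)·ln(B₀/D) − r = −(1/6.9115)·ln(27.741936/34.9835) − 0.0174 = 0.01615731

spread=0.0162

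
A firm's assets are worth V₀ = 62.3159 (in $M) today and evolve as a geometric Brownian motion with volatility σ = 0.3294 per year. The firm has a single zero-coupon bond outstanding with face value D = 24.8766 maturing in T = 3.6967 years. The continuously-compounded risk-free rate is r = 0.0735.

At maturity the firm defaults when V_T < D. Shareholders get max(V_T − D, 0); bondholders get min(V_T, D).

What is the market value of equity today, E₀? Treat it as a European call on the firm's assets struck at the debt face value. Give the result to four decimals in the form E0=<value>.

d₁ = [ln(V₀/D) + (r + σ²/2)T] / (σ√T)
   = [ln(62.3159/24.8766) + (0.0735 + 0.5·0.3294²)·3.6967] / (0.3294·√3.6967)
   = [0.918289 + 0.472261] / 0.633331 = 2.195614
d₂ = d₁ − σ√T = 2.195614 − 0.633331 = 1.562283
N(d₁) = 0.985940,  N(d₂) = 0.940889,  e^(−rT) = 0.762077
E₀ = V₀·N(d₁) − D·e^(−rT)·N(d₂)
   = 62.3159·0.985940 − 24.8766·0.762077·0.940889 = 43.602476

E0=43.6025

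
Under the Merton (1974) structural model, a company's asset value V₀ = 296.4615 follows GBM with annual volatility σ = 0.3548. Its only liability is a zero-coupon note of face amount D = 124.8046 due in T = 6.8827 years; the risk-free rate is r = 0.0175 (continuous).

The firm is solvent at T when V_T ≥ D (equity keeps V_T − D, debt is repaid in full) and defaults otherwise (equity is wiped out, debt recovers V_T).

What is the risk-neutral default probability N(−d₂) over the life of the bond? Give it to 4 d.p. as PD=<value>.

d₁ = [ln(V₀/D) + (r + σ²/2)T] / (σ√T)
   = [ln(296.4615/124.8046) + (0.0175 + 0.5·0.3548²)·6.8827] / (0.3548·√6.8827)
   = [0.865168 + 0.553655] / 0.930814 = 1.524281
d₂ = d₁ − σ√T = 1.524281 − 0.930814 = 0.593467
risk-neutral PD = N(−d₂) = N(-0.593467) = 0.276434

PD=0.2764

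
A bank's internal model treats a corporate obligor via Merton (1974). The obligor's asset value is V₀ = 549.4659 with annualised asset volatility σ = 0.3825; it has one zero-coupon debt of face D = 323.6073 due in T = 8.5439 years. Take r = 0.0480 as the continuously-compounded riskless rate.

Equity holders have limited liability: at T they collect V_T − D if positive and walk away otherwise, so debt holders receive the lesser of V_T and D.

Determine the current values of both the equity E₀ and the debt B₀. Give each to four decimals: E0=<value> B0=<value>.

d₁ = [ln(V₀/D) + (r + σ²/2)T] / (σ√T)
   = [ln(549.4659/323.6073) + (0.0480 + 0.5·0.3825²)·8.5439] / (0.3825·√8.5439)
   = [0.529416 + 1.035120] / 1.118046 = 1.399349
d₂ = d₁ − σ√T = 1.399349 − 1.118046 = 0.281304
N(d₁) = 0.919146,  N(d₂) = 0.610761,  e^(−rT) = 0.663579
E₀ = V₀·N(d₁) − D·e^(−rT)·N(d₂)
   = 549.4659·0.919146 − 323.6073·0.663579·0.610761 = 373.885022
B₀ = V₀ − E₀ = 549.4659 − 373.885022 = 175.580878

E0=373.8850 B0=175.5809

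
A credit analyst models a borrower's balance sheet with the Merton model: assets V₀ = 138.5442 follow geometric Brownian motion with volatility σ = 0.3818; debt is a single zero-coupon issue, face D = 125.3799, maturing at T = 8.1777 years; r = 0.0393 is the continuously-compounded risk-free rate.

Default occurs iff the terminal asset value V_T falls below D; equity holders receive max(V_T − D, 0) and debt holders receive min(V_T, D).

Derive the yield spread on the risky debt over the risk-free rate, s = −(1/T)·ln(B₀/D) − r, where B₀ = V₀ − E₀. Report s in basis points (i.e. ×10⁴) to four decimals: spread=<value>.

d₁ = [ln(V₀/D) + (r + σ²/2)T] / (σ√T)
   = [ln(138.5442/125.3799) + (0.0393 + 0.5·0.3818²)·8.1777] / (0.3818·√8.1777)
   = [0.099841 + 0.917420] / 1.091821 = 0.931711
d₂ = d₁ − σ√T = 0.931711 − 1.091821 = -0.160111
N(d₁) = 0.824257,  N(d₂) = 0.436397,  e^(−rT) = 0.725145
E₀ = V₀·N(d₁) − D·e^(−rT)·N(d₂)
   = 138.5442·0.824257 − 125.3799·0.725145·0.436397 = 74.519411
B₀ = V₀ − E₀ = 138.5442 − 74.519411 = 64.024789
spread = −(1/T)·ln(B₀/D) − r = −(1/8.1777)·ln(64.024789/125.3799) − 0.0393 = 0.04288423
in basis points: 0.04288423 × 10⁴ = 428.8423 bp

spread=428.8423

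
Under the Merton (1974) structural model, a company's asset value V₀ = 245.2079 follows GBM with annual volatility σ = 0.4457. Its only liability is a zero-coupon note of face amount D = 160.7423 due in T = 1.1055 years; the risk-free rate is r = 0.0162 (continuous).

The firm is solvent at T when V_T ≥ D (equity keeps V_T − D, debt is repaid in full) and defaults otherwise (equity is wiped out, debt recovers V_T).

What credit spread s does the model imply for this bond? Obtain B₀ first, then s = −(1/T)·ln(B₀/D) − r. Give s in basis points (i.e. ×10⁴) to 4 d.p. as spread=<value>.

spread=498.4790

d₁ = [ln(V₀/D) + (r + σ²/2)T] / (σ√T)
   = [ln(245.2079/160.7423) + (0.0162 + 0.5·0.4457²)·1.1055] / (0.4457·√1.1055)
   = [0.422304 + 0.127712] / 0.468621 = 1.173690
d₂ = d₁ − σ√T = 1.173690 − 0.468621 = 0.705069
N(d₁) = 0.879740,  N(d₂) = 0.759616,  e^(−rT) = 0.982250
E₀ = V₀·N(d₁) − D·e^(−rT)·N(d₂)
   = 245.2079·0.879740 − 160.7423·0.982250·0.759616 = 95.784109
B₀ = V₀ − E₀ = 245.2079 − 95.784109 = 149.423791
spread = −(1/T)·ln(B₀/D) − r = −(1/1.1055)·ln(149.423791/160.7423) − 0.0162 = 0.04984790
in basis points: 0.04984790 × 10⁴ = 498.4790 bp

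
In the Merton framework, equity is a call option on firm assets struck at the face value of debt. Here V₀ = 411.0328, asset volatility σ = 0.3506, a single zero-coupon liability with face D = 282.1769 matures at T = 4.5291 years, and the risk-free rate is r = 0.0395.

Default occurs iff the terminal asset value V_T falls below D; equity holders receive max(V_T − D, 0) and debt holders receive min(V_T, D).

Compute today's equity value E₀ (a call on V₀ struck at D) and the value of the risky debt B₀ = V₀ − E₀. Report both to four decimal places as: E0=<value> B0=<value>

d₁ = [ln(V₀/D) + (r + σ²/2)T] / (σ√T)
   = [ln(411.0328/282.1769) + (0.0395 + 0.5·0.3506²)·4.5291] / (0.3506·√4.5291)
   = [0.376139 + 0.457259] / 0.746136 = 1.116952
d₂ = d₁ − σ√T = 1.116952 − 0.746136 = 0.370816
N(d₁) = 0.867992,  N(d₂) = 0.644613,  e^(−rT) = 0.836190
E₀ = V₀·N(d₁) − D·e^(−rT)·N(d₂)
   = 411.0328·0.867992 − 282.1769·0.836190·0.644613 = 204.674778
B₀ = V₀ − E₀ = 411.0328 − 204.674778 = 206.358022

E0=204.6748 B0=206.3580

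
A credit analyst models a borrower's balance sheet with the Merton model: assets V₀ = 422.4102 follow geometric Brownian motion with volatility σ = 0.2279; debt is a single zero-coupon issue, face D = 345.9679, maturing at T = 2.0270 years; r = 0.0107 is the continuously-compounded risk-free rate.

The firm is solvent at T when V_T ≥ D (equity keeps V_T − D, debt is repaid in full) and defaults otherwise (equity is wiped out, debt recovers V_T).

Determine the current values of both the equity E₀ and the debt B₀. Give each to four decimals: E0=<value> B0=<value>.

d₁ = [ln(V₀/D) + (r + σ²/2)T] / (σ√T)
   = [ln(422.4102/345.9679) + (0.0107 + 0.5·0.2279²)·2.0270] / (0.2279·√2.0270)
   = [0.199631 + 0.074328] / 0.324467 = 0.844335
d₂ = d₁ − σ√T = 0.844335 − 0.324467 = 0.519868
N(d₁) = 0.800759,  N(d₂) = 0.698422,  e^(−rT) = 0.978545
E₀ = V₀·N(d₁) − D·e^(−rT)·N(d₂)
   = 422.4102·0.800759 − 345.9679·0.978545·0.698422 = 101.801414
B₀ = V₀ − E₀ = 422.4102 − 101.801414 = 320.608786

E0=101.8014 B0=320.6088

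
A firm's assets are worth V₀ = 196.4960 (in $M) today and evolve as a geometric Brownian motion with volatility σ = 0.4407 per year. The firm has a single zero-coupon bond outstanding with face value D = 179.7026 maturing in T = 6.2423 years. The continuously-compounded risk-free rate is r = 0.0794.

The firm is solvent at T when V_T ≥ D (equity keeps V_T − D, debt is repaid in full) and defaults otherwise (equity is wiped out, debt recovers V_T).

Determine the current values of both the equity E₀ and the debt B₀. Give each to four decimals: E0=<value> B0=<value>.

d₁ = [ln(V₀/D) + (r + σ²/2)T] / (σ√T)
   = [ln(196.4960/179.7026) + (0.0794 + 0.5·0.4407²)·6.2423] / (0.4407·√6.2423)
   = [0.089339 + 1.101817] / 1.101071 = 1.081816
d₂ = d₁ − σ√T = 1.081816 − 1.101071 = -0.019255
N(d₁) = 0.860333,  N(d₂) = 0.492319,  e^(−rT) = 0.609182
E₀ = V₀·N(d₁) − D·e^(−rT)·N(d₂)
   = 196.4960·0.860333 − 179.7026·0.609182·0.492319 = 115.157065
B₀ = V₀ − E₀ = 196.4960 − 115.157065 = 81.338935

E0=115.1571 B0=81.3389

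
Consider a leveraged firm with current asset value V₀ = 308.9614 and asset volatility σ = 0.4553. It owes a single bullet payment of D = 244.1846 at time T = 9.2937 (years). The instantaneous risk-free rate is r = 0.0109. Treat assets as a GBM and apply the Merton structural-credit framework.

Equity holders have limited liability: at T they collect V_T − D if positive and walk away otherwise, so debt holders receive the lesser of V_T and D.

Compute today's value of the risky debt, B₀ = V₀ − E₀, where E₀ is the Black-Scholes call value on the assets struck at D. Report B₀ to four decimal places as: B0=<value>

B0=125.8098

d₁ = [ln(V₀/D) + (r + σ²/2)T] / (σ√T)
   = [ln(308.9614/244.1846) + (0.0109 + 0.5·0.4553²)·9.2937] / (0.4553·√9.2937)
   = [0.235292 + 1.064584] / 1.388008 = 0.936505
d₂ = d₁ − σ√T = 0.936505 − 1.388008 = -0.451503
N(d₁) = 0.825493,  N(d₂) = 0.325813,  e^(−rT) = 0.903661
E₀ = V₀·N(d₁) − D·e^(−rT)·N(d₂)
   = 308.9614·0.825493 − 244.1846·0.903661·0.325813 = 183.151570
B₀ = V₀ − E₀ = 308.9614 − 183.151570 = 125.809830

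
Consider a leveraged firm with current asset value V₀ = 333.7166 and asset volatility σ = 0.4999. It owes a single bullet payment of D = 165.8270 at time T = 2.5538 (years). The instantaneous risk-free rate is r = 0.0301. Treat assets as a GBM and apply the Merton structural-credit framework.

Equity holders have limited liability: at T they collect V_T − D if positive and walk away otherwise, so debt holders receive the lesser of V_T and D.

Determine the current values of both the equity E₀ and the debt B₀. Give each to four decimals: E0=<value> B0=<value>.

d₁ = [ln(V₀/D) + (r + σ²/2)T] / (σ√T)
   = [ln(333.7166/165.8270) + (0.0301 + 0.5·0.4999²)·2.5538] / (0.4999·√2.5538)
   = [0.699347 + 0.395967] / 0.798871 = 1.371077
d₂ = d₁ − σ√T = 1.371077 − 0.798871 = 0.572207
N(d₁) = 0.914825,  N(d₂) = 0.716409,  e^(−rT) = 0.926011
E₀ = V₀·N(d₁) − D·e^(−rT)·N(d₂)
   = 333.7166·0.914825 − 165.8270·0.926011·0.716409 = 195.282113
B₀ = V₀ − E₀ = 333.7166 − 195.282113 = 138.434487

E0=195.2821 B0=138.4345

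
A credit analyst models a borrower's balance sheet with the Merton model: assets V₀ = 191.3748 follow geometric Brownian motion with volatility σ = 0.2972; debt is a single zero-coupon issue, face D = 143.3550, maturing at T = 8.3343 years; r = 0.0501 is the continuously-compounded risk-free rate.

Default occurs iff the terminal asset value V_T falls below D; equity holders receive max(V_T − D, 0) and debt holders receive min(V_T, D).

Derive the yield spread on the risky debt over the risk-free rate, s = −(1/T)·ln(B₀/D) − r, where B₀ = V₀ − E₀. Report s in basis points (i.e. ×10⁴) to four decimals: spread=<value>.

spread=171.7881

d₁ = [ln(V₀/D) + (r + σ²/2)T] / (σ√T)
   = [ln(191.3748/143.3550) + (0.0501 + 0.5·0.2972²)·8.3343] / (0.2972·√8.3343)
   = [0.288910 + 0.785624] / 0.857992 = 1.252381
d₂ = d₁ − σ√T = 1.252381 − 0.857992 = 0.394389
N(d₁) = 0.894785,  N(d₂) = 0.653353,  e^(−rT) = 0.658660
E₀ = V₀·N(d₁) − D·e^(−rT)·N(d₂)
   = 191.3748·0.894785 − 143.3550·0.658660·0.653353 = 109.548209
B₀ = V₀ − E₀ = 191.3748 − 109.548209 = 81.826591
spread = −(1/T)·ln(B₀/D) − r = −(1/8.3343)·ln(81.826591/143.3550) − 0.0501 = 0.01717881
in basis points: 0.01717881 × 10⁴ = 171.7881 bp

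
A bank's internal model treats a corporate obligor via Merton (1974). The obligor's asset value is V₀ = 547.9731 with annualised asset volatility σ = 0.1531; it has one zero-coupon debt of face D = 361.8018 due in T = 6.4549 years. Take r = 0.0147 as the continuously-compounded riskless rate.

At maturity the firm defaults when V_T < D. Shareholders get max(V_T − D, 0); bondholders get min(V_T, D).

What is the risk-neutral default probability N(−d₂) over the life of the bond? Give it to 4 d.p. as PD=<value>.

PD=0.1321

d₁ = [ln(V₀/D) + (r + σ²/2)T] / (σ√T)
   = [ln(547.9731/361.8018) + (0.0147 + 0.5·0.1531²)·6.4549] / (0.1531·√6.4549)
   = [0.415130 + 0.170537] / 0.388973 = 1.505673
d₂ = d₁ − σ√T = 1.505673 − 0.388973 = 1.116700
risk-neutral PD = N(−d₂) = N(-1.116700) = 0.132061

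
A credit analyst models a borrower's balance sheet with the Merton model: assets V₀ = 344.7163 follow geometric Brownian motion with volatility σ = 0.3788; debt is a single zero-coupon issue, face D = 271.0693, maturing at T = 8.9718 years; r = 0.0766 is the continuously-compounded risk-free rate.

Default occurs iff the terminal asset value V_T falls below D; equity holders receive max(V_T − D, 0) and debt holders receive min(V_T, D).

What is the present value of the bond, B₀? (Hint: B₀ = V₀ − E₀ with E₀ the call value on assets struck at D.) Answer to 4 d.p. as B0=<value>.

B0=110.2668

d₁ = [ln(V₀/D) + (r + σ²/2)T] / (σ√T)
   = [ln(344.7163/271.0693) + (0.0766 + 0.5·0.3788²)·8.9718] / (0.3788·√8.9718)
   = [0.240347 + 1.330919] / 1.134618 = 1.384841
d₂ = d₁ − σ√T = 1.384841 − 1.134618 = 0.250223
N(d₁) = 0.916950,  N(d₂) = 0.598793,  e^(−rT) = 0.502962
E₀ = V₀·N(d₁) − D·e^(−rT)·N(d₂)
   = 344.7163·0.916950 − 271.0693·0.502962·0.598793 = 234.449459
B₀ = V₀ − E₀ = 344.7163 − 234.449459 = 110.266841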